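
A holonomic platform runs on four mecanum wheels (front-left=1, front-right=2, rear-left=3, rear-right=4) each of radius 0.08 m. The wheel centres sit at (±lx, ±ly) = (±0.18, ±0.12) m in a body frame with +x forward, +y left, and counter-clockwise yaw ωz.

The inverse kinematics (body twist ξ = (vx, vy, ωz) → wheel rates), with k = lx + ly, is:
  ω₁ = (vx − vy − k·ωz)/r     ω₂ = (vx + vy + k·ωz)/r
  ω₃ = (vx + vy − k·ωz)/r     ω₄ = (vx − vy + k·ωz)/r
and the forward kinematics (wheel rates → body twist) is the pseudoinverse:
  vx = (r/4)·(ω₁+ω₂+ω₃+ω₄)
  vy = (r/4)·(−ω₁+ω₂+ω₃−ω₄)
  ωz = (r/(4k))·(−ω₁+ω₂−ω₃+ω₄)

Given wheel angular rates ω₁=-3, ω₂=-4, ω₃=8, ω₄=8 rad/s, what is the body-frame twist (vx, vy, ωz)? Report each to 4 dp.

(0.1800, -0.0200, -0.0667)

k = lx + ly = 0.18 + 0.12 = 0.3000
ω₁+ω₂+ω₃+ω₄ = 9.0000  →  vx = (0.08/4)·9.0000 = 0.1800
−ω₁+ω₂+ω₃−ω₄ = -1.0000  →  vy = (0.08/4)·-1.0000 = -0.0200
−ω₁+ω₂−ω₃+ω₄ = -1.0000  →  ωz = (0.08/1.2000)·-1.0000 = -0.0667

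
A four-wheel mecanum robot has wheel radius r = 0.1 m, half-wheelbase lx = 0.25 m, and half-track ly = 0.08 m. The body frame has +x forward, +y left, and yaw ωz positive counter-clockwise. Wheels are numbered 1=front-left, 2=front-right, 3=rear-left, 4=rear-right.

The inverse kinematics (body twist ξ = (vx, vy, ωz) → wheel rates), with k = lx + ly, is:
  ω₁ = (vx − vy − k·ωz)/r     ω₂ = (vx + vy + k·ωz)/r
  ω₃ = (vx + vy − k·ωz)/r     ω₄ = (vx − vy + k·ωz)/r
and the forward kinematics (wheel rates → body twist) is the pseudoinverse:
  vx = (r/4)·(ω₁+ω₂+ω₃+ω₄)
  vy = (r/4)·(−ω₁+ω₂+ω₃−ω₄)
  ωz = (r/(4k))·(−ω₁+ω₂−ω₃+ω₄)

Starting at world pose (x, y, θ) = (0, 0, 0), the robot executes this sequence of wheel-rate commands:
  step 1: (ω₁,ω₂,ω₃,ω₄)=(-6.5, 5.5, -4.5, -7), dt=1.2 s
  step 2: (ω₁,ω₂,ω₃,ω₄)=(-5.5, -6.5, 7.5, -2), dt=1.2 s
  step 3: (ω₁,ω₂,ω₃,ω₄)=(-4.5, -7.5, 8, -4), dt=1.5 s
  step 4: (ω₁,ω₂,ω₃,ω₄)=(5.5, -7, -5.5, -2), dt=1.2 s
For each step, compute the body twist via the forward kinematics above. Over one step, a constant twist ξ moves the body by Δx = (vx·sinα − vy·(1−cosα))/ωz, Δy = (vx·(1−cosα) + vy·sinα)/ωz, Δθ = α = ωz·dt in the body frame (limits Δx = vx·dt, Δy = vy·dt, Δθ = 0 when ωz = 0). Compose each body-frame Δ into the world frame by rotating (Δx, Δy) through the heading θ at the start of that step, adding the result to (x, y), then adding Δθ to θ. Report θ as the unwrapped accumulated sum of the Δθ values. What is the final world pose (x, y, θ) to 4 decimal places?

step 1: ξ=(vx,vy,ωz)=(-0.3125, 0.3625, 0.7197), dt=1.2 → body Δ=(-0.5065, 0.2308, 0.8636) → world pose (-0.5065, 0.2308, 0.8636)
step 2: ξ=(vx,vy,ωz)=(-0.1625, 0.2125, -0.7955), dt=1.2 → body Δ=(-0.0540, 0.3042, -0.9545) → world pose (-0.7729, 0.3874, -0.0909)
step 3: ξ=(vx,vy,ωz)=(-0.2000, 0.2250, -1.1364), dt=1.5 → body Δ=(0.0500, 0.3957, -1.7045) → world pose (-0.6872, 0.7769, -1.7955)
step 4: ξ=(vx,vy,ωz)=(-0.2250, -0.4000, -0.6818), dt=1.2 → body Δ=(-0.4265, -0.3238, -0.8182) → world pose (-0.9078, 1.2649, -2.6136)

(-0.9078, 1.2649, -2.6136)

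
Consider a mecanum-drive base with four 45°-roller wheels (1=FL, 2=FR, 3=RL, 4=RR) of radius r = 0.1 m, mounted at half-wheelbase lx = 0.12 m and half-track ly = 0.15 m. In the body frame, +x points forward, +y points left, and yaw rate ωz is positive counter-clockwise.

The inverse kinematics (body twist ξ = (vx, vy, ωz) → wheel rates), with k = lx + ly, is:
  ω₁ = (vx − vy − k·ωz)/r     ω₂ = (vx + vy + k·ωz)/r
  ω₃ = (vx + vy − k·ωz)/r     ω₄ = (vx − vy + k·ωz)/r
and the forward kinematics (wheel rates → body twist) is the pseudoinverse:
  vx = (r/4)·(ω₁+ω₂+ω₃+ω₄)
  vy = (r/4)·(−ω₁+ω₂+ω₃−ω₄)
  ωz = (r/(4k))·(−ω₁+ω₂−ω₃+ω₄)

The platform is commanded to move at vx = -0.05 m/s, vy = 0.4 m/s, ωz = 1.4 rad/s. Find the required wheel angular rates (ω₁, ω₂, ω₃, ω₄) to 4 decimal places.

(-8.2800, 7.2800, -0.2800, -0.7200)

k = lx + ly = 0.12 + 0.15 = 0.2700;  k·ωz = 0.2700·1.4 = 0.3780
ω₁ (FL) = (vx − vy − k·ωz)/r = -0.8280/0.1 = -8.2800
ω₂ (FR) = (vx + vy + k·ωz)/r = 0.7280/0.1 = 7.2800
ω₃ (RL) = (vx + vy − k·ωz)/r = -0.0280/0.1 = -0.2800
ω₄ (RR) = (vx − vy + k·ωz)/r = -0.0720/0.1 = -0.7200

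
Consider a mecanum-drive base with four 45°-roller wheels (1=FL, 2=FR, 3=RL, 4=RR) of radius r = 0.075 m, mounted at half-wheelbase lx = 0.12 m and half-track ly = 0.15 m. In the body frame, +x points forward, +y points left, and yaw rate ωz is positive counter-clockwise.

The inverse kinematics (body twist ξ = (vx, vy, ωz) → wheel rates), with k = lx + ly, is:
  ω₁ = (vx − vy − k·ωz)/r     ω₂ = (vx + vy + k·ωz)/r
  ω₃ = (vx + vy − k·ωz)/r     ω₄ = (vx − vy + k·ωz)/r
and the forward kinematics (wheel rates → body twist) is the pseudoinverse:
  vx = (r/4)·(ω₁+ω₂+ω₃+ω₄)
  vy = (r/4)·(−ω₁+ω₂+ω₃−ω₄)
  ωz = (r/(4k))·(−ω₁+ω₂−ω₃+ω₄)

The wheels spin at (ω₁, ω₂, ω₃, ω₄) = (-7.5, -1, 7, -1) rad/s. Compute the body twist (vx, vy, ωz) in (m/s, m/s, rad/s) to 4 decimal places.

k = lx + ly = 0.12 + 0.15 = 0.2700
ω₁+ω₂+ω₃+ω₄ = -2.5000  →  vx = (0.075/4)·-2.5000 = -0.0469
−ω₁+ω₂+ω₃−ω₄ = 14.5000  →  vy = (0.075/4)·14.5000 = 0.2719
−ω₁+ω₂−ω₃+ω₄ = -1.5000  →  ωz = (0.075/1.0800)·-1.5000 = -0.1042

(-0.0469, 0.2719, -0.1042)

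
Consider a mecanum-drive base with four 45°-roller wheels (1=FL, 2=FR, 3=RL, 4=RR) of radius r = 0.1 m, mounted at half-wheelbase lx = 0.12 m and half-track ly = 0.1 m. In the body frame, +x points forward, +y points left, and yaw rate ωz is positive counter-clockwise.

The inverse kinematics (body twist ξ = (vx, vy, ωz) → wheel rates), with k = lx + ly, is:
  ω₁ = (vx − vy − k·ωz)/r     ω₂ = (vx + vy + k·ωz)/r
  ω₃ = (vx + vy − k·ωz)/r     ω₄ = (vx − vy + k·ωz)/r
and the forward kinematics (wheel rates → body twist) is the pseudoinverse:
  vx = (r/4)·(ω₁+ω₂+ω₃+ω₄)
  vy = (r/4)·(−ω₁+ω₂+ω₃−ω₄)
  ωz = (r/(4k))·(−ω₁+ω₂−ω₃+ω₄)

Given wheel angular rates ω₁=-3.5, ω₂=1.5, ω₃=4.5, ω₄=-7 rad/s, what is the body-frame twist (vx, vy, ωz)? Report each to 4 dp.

k = lx + ly = 0.12 + 0.1 = 0.2200
ω₁+ω₂+ω₃+ω₄ = -4.5000  →  vx = (0.1/4)·-4.5000 = -0.1125
−ω₁+ω₂+ω₃−ω₄ = 16.5000  →  vy = (0.1/4)·16.5000 = 0.4125
−ω₁+ω₂−ω₃+ω₄ = -6.5000  →  ωz = (0.1/0.8800)·-6.5000 = -0.7386

(-0.1125, 0.4125, -0.7386)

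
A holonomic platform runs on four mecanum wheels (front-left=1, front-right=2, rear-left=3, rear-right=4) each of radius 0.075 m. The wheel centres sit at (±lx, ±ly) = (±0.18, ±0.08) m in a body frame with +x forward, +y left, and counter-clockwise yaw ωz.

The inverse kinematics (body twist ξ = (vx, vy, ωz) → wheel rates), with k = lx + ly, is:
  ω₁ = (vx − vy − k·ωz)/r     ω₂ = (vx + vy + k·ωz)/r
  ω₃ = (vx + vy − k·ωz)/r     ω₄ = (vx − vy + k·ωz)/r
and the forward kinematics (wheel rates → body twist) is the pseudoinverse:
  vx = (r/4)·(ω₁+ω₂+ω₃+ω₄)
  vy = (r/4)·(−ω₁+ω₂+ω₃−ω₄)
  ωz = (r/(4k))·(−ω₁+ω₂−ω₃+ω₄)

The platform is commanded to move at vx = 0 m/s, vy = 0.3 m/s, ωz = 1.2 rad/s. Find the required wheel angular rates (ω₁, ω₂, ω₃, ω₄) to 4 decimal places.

k = lx + ly = 0.18 + 0.08 = 0.2600;  k·ωz = 0.2600·1.2 = 0.3120
ω₁ (FL) = (vx − vy − k·ωz)/r = -0.6120/0.075 = -8.1600
ω₂ (FR) = (vx + vy + k·ωz)/r = 0.6120/0.075 = 8.1600
ω₃ (RL) = (vx + vy − k·ωz)/r = -0.0120/0.075 = -0.1600
ω₄ (RR) = (vx − vy + k·ωz)/r = 0.0120/0.075 = 0.1600

(-8.1600, 8.1600, -0.1600, 0.1600)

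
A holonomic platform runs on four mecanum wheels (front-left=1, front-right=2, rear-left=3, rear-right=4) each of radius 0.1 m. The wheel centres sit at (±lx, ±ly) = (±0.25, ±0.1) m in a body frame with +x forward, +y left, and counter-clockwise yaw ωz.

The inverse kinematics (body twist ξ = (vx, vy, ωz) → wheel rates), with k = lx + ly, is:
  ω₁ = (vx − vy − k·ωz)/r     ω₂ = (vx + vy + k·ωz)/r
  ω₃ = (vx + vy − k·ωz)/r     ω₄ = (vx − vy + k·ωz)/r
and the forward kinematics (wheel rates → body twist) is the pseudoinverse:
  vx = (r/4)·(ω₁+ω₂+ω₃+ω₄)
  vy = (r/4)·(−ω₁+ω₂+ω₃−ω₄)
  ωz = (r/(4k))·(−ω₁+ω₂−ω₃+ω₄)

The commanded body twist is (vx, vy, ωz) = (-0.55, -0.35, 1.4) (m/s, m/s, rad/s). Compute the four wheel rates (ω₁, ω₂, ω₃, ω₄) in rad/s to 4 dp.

(-6.9000, -4.1000, -13.9000, 2.9000)

k = lx + ly = 0.25 + 0.1 = 0.3500;  k·ωz = 0.3500·1.4 = 0.4900
ω₁ (FL) = (vx − vy − k·ωz)/r = -0.6900/0.1 = -6.9000
ω₂ (FR) = (vx + vy + k·ωz)/r = -0.4100/0.1 = -4.1000
ω₃ (RL) = (vx + vy − k·ωz)/r = -1.3900/0.1 = -13.9000
ω₄ (RR) = (vx − vy + k·ωz)/r = 0.2900/0.1 = 2.9000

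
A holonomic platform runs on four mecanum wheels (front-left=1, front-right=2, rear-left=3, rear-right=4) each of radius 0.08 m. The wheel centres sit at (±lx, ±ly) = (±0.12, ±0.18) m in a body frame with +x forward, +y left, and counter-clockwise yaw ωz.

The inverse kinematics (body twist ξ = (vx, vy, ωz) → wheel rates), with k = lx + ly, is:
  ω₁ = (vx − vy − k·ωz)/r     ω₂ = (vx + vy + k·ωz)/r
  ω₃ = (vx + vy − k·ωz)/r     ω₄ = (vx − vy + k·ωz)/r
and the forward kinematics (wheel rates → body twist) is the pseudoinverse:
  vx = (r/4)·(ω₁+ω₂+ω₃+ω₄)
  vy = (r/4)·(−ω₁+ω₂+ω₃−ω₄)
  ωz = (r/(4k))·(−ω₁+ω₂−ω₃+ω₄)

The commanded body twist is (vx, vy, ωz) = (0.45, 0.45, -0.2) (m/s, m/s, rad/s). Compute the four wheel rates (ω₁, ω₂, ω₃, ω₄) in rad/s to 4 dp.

(0.7500, 10.5000, 12.0000, -0.7500)

k = lx + ly = 0.12 + 0.18 = 0.3000;  k·ωz = 0.3000·-0.2 = -0.0600
ω₁ (FL) = (vx − vy − k·ωz)/r = 0.0600/0.08 = 0.7500
ω₂ (FR) = (vx + vy + k·ωz)/r = 0.8400/0.08 = 10.5000
ω₃ (RL) = (vx + vy − k·ωz)/r = 0.9600/0.08 = 12.0000
ω₄ (RR) = (vx − vy + k·ωz)/r = -0.0600/0.08 = -0.7500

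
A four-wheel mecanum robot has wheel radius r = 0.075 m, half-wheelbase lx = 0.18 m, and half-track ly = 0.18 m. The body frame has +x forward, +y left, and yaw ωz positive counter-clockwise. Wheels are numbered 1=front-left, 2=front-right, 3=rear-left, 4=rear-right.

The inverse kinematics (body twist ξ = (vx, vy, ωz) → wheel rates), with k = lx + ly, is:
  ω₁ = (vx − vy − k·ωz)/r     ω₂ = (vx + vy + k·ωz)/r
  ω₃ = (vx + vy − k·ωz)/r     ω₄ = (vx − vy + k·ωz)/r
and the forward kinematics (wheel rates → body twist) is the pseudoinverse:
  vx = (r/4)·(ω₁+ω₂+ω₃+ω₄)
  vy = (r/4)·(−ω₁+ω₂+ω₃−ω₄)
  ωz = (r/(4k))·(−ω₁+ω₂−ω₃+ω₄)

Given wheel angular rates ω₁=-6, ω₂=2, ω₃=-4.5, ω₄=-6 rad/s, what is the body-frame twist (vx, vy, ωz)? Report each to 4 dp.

k = lx + ly = 0.18 + 0.18 = 0.3600
ω₁+ω₂+ω₃+ω₄ = -14.5000  →  vx = (0.075/4)·-14.5000 = -0.2719
−ω₁+ω₂+ω₃−ω₄ = 9.5000  →  vy = (0.075/4)·9.5000 = 0.1781
−ω₁+ω₂−ω₃+ω₄ = 6.5000  →  ωz = (0.075/1.4400)·6.5000 = 0.3385

(-0.2719, 0.1781, 0.3385)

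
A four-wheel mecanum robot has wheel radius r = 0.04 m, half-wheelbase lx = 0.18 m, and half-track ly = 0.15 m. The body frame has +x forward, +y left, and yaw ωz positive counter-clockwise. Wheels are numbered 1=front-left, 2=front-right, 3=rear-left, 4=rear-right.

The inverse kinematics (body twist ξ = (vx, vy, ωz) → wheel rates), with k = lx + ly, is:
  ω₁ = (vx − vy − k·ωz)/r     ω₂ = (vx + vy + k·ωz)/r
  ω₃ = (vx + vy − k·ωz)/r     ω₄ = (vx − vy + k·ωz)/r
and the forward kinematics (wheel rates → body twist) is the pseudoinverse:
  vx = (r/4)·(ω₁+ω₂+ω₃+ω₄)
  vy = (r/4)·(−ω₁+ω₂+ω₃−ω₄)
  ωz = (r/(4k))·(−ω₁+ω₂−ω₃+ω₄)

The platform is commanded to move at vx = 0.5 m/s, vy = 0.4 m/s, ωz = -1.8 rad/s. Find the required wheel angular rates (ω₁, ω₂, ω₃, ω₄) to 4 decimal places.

k = lx + ly = 0.18 + 0.15 = 0.3300;  k·ωz = 0.3300·-1.8 = -0.5940
ω₁ (FL) = (vx − vy − k·ωz)/r = 0.6940/0.04 = 17.3500
ω₂ (FR) = (vx + vy + k·ωz)/r = 0.3060/0.04 = 7.6500
ω₃ (RL) = (vx + vy − k·ωz)/r = 1.4940/0.04 = 37.3500
ω₄ (RR) = (vx − vy + k·ωz)/r = -0.4940/0.04 = -12.3500

(17.3500, 7.6500, 37.3500, -12.3500)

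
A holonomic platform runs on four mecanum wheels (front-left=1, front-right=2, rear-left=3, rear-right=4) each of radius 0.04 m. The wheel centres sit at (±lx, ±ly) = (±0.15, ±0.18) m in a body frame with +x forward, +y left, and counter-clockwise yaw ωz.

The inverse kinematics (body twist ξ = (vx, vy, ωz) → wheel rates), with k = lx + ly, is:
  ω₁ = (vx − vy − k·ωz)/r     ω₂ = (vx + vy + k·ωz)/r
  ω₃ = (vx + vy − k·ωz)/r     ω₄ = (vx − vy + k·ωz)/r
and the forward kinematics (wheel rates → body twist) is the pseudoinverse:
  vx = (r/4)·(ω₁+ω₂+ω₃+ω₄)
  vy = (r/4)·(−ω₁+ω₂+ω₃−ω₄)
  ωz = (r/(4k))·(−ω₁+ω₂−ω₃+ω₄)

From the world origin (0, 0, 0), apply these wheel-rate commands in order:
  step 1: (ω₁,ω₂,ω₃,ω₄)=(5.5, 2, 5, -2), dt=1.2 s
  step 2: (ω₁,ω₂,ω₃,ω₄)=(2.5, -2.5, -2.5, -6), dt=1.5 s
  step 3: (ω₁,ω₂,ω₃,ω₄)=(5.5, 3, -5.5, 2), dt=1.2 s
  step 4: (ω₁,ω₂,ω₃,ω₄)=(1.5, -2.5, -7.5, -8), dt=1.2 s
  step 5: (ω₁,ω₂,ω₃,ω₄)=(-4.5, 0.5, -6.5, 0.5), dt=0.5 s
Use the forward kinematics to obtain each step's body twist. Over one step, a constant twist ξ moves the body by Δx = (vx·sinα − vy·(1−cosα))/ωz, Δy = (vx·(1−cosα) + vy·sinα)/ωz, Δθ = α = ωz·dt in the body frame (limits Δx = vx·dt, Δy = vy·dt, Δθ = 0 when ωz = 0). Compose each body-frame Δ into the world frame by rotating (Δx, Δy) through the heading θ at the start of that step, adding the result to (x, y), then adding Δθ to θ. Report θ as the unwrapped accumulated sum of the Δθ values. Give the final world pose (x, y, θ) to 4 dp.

step 1: ξ=(vx,vy,ωz)=(0.1050, 0.0350, -0.3182), dt=1.2 → body Δ=(0.1309, 0.0172, -0.3818) → world pose (0.1309, 0.0172, -0.3818)
step 2: ξ=(vx,vy,ωz)=(-0.0850, -0.0150, -0.2576), dt=1.5 → body Δ=(-0.1286, 0.0024, -0.3864) → world pose (0.0124, 0.0674, -0.7682)
step 3: ξ=(vx,vy,ωz)=(0.0500, -0.1000, 0.1515), dt=1.2 → body Δ=(0.0705, -0.1139, 0.1818) → world pose (-0.0160, -0.0636, -0.5864)
step 4: ξ=(vx,vy,ωz)=(-0.1650, -0.0350, -0.1364), dt=1.2 → body Δ=(-0.2005, -0.0256, -0.1636) → world pose (-0.1973, 0.0260, -0.7500)
step 5: ξ=(vx,vy,ωz)=(-0.1000, -0.0200, 0.3636), dt=0.5 → body Δ=(-0.0488, -0.0145, 0.1818) → world pose (-0.2428, 0.0487, -0.5682)

(-0.2428, 0.0487, -0.5682)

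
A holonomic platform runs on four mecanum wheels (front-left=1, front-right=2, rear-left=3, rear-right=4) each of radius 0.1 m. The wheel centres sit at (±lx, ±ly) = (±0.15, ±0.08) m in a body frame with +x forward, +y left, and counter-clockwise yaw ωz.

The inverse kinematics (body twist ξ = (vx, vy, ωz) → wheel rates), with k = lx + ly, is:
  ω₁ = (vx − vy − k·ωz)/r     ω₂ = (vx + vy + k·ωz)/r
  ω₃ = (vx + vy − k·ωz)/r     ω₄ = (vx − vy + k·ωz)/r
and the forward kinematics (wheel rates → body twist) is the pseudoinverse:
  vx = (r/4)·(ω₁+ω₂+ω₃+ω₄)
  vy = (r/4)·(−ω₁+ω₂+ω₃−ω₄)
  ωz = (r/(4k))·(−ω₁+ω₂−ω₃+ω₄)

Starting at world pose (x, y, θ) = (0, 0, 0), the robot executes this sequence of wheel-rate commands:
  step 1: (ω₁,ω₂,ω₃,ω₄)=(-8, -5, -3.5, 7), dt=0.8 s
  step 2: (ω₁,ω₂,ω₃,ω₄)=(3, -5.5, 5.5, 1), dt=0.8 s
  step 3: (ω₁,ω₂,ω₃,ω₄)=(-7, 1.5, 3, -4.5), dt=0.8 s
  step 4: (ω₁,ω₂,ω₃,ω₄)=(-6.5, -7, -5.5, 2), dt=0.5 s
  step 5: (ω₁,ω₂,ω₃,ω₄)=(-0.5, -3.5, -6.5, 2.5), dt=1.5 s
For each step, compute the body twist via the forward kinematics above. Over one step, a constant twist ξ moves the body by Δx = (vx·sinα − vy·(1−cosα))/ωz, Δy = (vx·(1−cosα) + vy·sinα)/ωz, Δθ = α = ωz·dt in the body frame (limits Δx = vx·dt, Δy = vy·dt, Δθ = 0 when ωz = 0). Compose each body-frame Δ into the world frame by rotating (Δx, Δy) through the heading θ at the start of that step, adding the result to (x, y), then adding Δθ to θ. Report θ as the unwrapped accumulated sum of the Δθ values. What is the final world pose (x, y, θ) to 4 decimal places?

step 1: ξ=(vx,vy,ωz)=(-0.2375, -0.1875, 1.4674), dt=0.8 → body Δ=(-0.0709, -0.2171, 1.1739) → world pose (-0.0709, -0.2171, 1.1739)
step 2: ξ=(vx,vy,ωz)=(0.1000, -0.1000, -1.4130), dt=0.8 → body Δ=(0.0234, -0.1046, -1.1304) → world pose (0.0347, -0.2360, 0.0435)
step 3: ξ=(vx,vy,ωz)=(-0.1750, 0.4000, 0.1087), dt=0.8 → body Δ=(-0.1537, 0.3135, 0.0870) → world pose (-0.1326, 0.0706, 0.1304)
step 4: ξ=(vx,vy,ωz)=(-0.4250, -0.2000, 0.7609), dt=0.5 → body Δ=(-0.1886, -0.1375, 0.3804) → world pose (-0.3017, -0.0903, 0.5109)
step 5: ξ=(vx,vy,ωz)=(-0.2000, -0.3000, 0.6522), dt=1.5 → body Δ=(-0.0513, -0.5170, 0.9783) → world pose (-0.0936, -0.5664, 1.4891)

(-0.0936, -0.5664, 1.4891)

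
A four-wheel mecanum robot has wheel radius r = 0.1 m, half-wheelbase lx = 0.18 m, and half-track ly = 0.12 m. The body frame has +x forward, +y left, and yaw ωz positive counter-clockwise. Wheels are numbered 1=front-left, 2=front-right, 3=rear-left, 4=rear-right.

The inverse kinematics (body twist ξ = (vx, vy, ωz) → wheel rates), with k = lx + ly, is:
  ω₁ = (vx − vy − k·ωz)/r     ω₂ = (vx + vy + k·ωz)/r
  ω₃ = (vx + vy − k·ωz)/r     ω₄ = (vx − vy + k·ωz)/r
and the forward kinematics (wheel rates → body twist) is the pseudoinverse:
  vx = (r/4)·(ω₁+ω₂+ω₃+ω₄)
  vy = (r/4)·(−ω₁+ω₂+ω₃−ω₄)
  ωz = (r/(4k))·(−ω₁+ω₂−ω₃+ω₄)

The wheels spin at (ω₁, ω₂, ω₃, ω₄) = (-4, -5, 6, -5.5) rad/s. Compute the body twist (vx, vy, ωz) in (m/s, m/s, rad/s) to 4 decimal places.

k = lx + ly = 0.18 + 0.12 = 0.3000
ω₁+ω₂+ω₃+ω₄ = -8.5000  →  vx = (0.1/4)·-8.5000 = -0.2125
−ω₁+ω₂+ω₃−ω₄ = 10.5000  →  vy = (0.1/4)·10.5000 = 0.2625
−ω₁+ω₂−ω₃+ω₄ = -12.5000  →  ωz = (0.1/1.2000)·-12.5000 = -1.0417

(-0.2125, 0.2625, -1.0417)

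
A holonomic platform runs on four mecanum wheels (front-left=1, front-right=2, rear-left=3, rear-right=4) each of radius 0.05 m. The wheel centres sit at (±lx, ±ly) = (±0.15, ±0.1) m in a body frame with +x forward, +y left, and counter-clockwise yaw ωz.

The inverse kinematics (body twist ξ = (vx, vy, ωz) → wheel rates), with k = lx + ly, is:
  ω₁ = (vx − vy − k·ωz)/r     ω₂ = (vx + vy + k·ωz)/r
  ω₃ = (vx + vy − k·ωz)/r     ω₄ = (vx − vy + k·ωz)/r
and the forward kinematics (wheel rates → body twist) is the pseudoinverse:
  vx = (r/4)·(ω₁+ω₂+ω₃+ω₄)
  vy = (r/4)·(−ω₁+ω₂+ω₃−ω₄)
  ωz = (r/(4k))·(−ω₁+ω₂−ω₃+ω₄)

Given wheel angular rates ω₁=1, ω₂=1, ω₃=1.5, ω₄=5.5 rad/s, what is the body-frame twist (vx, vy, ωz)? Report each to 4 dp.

k = lx + ly = 0.15 + 0.1 = 0.2500
ω₁+ω₂+ω₃+ω₄ = 9.0000  →  vx = (0.05/4)·9.0000 = 0.1125
−ω₁+ω₂+ω₃−ω₄ = -4.0000  →  vy = (0.05/4)·-4.0000 = -0.0500
−ω₁+ω₂−ω₃+ω₄ = 4.0000  →  ωz = (0.05/1.0000)·4.0000 = 0.2000

(0.1125, -0.0500, 0.2000)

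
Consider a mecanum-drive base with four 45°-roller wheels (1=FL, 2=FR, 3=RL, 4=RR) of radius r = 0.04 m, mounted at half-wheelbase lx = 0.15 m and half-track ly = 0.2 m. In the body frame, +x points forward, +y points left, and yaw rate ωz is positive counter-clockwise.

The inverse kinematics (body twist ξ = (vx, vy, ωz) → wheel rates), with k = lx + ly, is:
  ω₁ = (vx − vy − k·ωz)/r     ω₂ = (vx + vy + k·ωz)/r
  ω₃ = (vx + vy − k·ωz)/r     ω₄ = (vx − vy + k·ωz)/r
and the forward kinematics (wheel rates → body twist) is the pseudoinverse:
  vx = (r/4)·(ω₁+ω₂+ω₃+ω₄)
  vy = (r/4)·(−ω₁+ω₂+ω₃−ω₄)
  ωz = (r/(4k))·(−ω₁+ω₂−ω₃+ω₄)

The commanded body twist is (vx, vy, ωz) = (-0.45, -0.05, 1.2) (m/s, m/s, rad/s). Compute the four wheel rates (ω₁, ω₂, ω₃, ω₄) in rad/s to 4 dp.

(-20.5000, -2.0000, -23.0000, 0.5000)

k = lx + ly = 0.15 + 0.2 = 0.3500;  k·ωz = 0.3500·1.2 = 0.4200
ω₁ (FL) = (vx − vy − k·ωz)/r = -0.8200/0.04 = -20.5000
ω₂ (FR) = (vx + vy + k·ωz)/r = -0.0800/0.04 = -2.0000
ω₃ (RL) = (vx + vy − k·ωz)/r = -0.9200/0.04 = -23.0000
ω₄ (RR) = (vx − vy + k·ωz)/r = 0.0200/0.04 = 0.5000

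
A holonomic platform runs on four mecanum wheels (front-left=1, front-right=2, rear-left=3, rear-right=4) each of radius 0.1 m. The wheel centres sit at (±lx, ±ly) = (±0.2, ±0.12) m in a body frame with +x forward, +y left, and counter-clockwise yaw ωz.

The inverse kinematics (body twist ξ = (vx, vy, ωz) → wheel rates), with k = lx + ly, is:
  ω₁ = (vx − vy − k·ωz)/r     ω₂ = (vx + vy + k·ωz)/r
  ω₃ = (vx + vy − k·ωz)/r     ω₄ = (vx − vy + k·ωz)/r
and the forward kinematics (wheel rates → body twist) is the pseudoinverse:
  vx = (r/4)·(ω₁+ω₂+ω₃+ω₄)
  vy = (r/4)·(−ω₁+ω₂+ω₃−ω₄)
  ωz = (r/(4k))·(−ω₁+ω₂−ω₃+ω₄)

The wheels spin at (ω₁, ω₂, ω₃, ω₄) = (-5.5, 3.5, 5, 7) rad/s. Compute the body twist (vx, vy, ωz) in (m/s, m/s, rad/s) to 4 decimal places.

k = lx + ly = 0.2 + 0.12 = 0.3200
ω₁+ω₂+ω₃+ω₄ = 10.0000  →  vx = (0.1/4)·10.0000 = 0.2500
−ω₁+ω₂+ω₃−ω₄ = 7.0000  →  vy = (0.1/4)·7.0000 = 0.1750
−ω₁+ω₂−ω₃+ω₄ = 11.0000  →  ωz = (0.1/1.2800)·11.0000 = 0.8594

(0.2500, 0.1750, 0.8594)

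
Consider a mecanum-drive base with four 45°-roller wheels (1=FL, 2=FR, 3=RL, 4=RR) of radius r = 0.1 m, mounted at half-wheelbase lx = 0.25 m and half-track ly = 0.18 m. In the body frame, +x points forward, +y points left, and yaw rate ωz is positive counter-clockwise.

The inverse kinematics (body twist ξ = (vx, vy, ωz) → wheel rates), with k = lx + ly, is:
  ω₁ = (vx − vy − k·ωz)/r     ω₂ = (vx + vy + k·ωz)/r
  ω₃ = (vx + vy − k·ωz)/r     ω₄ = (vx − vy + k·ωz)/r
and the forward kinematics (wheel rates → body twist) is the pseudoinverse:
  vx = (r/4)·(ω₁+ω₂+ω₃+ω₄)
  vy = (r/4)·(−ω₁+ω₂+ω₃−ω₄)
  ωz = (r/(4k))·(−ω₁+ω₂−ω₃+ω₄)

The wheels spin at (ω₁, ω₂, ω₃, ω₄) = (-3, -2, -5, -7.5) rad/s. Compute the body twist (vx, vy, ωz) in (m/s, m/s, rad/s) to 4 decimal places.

(-0.4375, 0.0875, -0.0872)

k = lx + ly = 0.25 + 0.18 = 0.4300
ω₁+ω₂+ω₃+ω₄ = -17.5000  →  vx = (0.1/4)·-17.5000 = -0.4375
−ω₁+ω₂+ω₃−ω₄ = 3.5000  →  vy = (0.1/4)·3.5000 = 0.0875
−ω₁+ω₂−ω₃+ω₄ = -1.5000  →  ωz = (0.1/1.7200)·-1.5000 = -0.0872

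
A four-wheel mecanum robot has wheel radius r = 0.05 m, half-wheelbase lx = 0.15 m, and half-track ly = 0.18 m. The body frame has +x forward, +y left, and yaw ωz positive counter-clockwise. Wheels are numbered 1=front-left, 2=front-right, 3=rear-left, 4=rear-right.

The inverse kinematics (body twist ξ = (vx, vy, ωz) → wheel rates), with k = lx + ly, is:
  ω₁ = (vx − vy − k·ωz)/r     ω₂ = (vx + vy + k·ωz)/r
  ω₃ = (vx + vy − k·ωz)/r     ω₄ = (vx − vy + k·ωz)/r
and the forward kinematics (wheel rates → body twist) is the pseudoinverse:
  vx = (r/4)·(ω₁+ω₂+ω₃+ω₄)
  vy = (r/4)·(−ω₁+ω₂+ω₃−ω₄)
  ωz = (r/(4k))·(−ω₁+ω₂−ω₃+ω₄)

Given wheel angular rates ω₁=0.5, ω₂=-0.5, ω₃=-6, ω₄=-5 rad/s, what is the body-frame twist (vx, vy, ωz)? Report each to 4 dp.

k = lx + ly = 0.15 + 0.18 = 0.3300
ω₁+ω₂+ω₃+ω₄ = -11.0000  →  vx = (0.05/4)·-11.0000 = -0.1375
−ω₁+ω₂+ω₃−ω₄ = -2.0000  →  vy = (0.05/4)·-2.0000 = -0.0250
−ω₁+ω₂−ω₃+ω₄ = 0.0000  →  ωz = (0.05/1.3200)·0.0000 = 0.0000

(-0.1375, -0.0250, 0.0000)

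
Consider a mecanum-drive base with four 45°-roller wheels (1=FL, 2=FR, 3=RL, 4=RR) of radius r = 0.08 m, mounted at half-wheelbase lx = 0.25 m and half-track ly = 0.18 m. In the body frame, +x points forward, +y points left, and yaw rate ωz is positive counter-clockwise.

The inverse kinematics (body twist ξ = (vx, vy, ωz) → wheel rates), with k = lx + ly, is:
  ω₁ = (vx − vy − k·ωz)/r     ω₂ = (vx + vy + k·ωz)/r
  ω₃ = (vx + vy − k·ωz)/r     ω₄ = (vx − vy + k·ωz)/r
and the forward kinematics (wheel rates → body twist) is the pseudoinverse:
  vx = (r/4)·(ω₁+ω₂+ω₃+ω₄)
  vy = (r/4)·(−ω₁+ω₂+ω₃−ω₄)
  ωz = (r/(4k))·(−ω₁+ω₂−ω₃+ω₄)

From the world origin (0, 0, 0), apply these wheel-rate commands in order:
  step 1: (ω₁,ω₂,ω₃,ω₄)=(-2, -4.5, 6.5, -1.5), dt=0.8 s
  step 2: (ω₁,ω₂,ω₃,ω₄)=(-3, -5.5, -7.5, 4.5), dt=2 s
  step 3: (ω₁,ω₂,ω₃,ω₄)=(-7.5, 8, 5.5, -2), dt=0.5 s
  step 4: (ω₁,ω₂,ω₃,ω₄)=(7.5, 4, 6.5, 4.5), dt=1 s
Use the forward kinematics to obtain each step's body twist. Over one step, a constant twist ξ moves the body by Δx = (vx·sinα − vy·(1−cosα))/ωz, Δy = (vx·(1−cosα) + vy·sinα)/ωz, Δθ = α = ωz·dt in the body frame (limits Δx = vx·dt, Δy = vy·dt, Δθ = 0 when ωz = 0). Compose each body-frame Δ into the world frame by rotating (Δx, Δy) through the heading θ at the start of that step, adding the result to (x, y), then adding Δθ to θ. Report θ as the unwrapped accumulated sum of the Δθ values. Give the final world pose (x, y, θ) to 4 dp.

step 1: ξ=(vx,vy,ωz)=(-0.0300, 0.1100, -0.4884), dt=0.8 → body Δ=(-0.0064, 0.0904, -0.3907) → world pose (-0.0064, 0.0904, -0.3907)
step 2: ξ=(vx,vy,ωz)=(-0.2300, -0.2900, 0.4419), dt=2.0 → body Δ=(-0.1624, -0.6978, 0.8837) → world pose (-0.4223, -0.4929, 0.4930)
step 3: ξ=(vx,vy,ωz)=(0.0800, 0.4600, 0.3721), dt=0.5 → body Δ=(0.0184, 0.2324, 0.1860) → world pose (-0.5161, -0.2795, 0.6791)
step 4: ξ=(vx,vy,ωz)=(0.4500, -0.0300, -0.2558), dt=1.0 → body Δ=(0.4413, -0.0869, -0.2558) → world pose (-0.1181, -0.0700, 0.4233)

(-0.1181, -0.0700, 0.4233)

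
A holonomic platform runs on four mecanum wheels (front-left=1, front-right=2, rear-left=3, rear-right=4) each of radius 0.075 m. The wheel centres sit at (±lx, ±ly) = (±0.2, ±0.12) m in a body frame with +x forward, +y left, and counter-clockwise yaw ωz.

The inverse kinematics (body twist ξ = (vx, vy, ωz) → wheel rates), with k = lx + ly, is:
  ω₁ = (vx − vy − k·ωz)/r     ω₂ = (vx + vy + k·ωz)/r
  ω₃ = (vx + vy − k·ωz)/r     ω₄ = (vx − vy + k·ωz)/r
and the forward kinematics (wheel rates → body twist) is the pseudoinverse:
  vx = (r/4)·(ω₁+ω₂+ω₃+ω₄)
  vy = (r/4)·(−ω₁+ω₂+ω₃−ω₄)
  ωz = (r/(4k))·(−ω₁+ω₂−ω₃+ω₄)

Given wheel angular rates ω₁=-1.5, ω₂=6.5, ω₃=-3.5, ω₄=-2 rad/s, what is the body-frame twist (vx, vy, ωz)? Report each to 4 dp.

(-0.0094, 0.1219, 0.5566)

k = lx + ly = 0.2 + 0.12 = 0.3200
ω₁+ω₂+ω₃+ω₄ = -0.5000  →  vx = (0.075/4)·-0.5000 = -0.0094
−ω₁+ω₂+ω₃−ω₄ = 6.5000  →  vy = (0.075/4)·6.5000 = 0.1219
−ω₁+ω₂−ω₃+ω₄ = 9.5000  →  ωz = (0.075/1.2800)·9.5000 = 0.5566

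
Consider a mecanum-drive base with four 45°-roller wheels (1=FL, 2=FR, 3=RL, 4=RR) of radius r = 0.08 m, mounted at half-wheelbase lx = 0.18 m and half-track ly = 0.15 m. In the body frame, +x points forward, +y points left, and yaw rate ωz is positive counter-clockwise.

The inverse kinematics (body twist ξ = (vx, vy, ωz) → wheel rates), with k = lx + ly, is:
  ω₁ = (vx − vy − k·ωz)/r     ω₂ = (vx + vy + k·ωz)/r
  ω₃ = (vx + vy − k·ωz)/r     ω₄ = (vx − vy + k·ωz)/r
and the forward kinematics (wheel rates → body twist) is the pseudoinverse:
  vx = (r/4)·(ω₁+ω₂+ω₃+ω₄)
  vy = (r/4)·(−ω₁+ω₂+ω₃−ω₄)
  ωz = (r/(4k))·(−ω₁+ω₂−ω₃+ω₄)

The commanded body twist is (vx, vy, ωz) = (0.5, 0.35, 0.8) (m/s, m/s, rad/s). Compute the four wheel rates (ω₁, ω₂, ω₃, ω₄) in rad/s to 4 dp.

k = lx + ly = 0.18 + 0.15 = 0.3300;  k·ωz = 0.3300·0.8 = 0.2640
ω₁ (FL) = (vx − vy − k·ωz)/r = -0.1140/0.08 = -1.4250
ω₂ (FR) = (vx + vy + k·ωz)/r = 1.1140/0.08 = 13.9250
ω₃ (RL) = (vx + vy − k·ωz)/r = 0.5860/0.08 = 7.3250
ω₄ (RR) = (vx − vy + k·ωz)/r = 0.4140/0.08 = 5.1750

(-1.4250, 13.9250, 7.3250, 5.1750)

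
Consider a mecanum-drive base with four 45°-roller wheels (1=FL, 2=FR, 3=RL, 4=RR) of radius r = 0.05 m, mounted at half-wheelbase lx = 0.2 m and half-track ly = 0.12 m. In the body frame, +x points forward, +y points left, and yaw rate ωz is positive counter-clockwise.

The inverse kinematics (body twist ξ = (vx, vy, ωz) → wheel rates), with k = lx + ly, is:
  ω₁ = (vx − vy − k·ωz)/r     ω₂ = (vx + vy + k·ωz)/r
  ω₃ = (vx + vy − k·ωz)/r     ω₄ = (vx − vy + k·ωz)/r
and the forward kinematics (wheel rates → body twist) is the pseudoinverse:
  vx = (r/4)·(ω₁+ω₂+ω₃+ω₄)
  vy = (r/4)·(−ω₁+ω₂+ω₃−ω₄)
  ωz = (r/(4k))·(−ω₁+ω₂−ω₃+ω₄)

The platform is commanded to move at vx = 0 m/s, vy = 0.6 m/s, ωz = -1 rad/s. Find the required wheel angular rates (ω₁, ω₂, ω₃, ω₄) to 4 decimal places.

k = lx + ly = 0.2 + 0.12 = 0.3200;  k·ωz = 0.3200·-1 = -0.3200
ω₁ (FL) = (vx − vy − k·ωz)/r = -0.2800/0.05 = -5.6000
ω₂ (FR) = (vx + vy + k·ωz)/r = 0.2800/0.05 = 5.6000
ω₃ (RL) = (vx + vy − k·ωz)/r = 0.9200/0.05 = 18.4000
ω₄ (RR) = (vx − vy + k·ωz)/r = -0.9200/0.05 = -18.4000

(-5.6000, 5.6000, 18.4000, -18.4000)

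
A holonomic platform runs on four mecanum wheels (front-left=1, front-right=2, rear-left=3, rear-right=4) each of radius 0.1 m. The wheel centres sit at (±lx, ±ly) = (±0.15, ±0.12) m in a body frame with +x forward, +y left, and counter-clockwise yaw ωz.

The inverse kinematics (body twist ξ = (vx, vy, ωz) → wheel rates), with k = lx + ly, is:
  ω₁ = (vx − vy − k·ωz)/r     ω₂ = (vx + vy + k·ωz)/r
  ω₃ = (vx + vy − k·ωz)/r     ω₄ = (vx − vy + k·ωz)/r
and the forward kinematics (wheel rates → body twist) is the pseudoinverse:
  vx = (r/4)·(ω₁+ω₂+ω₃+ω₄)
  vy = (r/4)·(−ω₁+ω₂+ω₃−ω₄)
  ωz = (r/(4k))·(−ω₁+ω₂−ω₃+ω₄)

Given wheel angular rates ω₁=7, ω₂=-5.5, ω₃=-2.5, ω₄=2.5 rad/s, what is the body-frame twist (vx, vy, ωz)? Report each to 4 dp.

(0.0375, -0.4375, -0.6944)

k = lx + ly = 0.15 + 0.12 = 0.2700
ω₁+ω₂+ω₃+ω₄ = 1.5000  →  vx = (0.1/4)·1.5000 = 0.0375
−ω₁+ω₂+ω₃−ω₄ = -17.5000  →  vy = (0.1/4)·-17.5000 = -0.4375
−ω₁+ω₂−ω₃+ω₄ = -7.5000  →  ωz = (0.1/1.0800)·-7.5000 = -0.6944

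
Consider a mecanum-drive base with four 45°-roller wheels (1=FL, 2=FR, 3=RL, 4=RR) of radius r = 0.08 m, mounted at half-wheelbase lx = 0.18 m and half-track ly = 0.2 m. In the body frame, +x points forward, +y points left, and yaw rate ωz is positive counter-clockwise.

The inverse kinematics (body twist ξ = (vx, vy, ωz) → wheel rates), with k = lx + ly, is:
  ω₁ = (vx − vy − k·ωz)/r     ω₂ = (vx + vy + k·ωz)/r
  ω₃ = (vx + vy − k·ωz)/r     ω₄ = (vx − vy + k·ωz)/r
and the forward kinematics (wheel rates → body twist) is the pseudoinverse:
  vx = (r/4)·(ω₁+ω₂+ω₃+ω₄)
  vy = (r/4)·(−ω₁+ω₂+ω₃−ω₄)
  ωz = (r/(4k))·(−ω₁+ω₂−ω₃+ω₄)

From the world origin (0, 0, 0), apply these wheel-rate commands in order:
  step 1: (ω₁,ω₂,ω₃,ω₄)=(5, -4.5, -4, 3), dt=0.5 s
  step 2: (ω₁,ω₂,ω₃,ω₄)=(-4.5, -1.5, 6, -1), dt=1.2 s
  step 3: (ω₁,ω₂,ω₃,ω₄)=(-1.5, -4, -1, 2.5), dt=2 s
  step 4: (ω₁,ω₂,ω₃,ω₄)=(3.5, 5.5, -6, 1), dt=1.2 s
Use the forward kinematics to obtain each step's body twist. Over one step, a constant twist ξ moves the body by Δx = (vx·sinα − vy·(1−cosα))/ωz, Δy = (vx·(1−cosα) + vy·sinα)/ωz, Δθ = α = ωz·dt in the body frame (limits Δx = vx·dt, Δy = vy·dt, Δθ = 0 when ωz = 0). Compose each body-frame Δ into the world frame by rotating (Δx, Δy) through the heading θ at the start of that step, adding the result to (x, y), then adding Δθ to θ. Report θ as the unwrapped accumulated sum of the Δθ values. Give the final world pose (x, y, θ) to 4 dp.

(-0.1027, -0.2260, 0.3553)

step 1: ξ=(vx,vy,ωz)=(-0.0100, -0.3300, -0.1316), dt=0.5 → body Δ=(-0.0104, -0.1647, -0.0658) → world pose (-0.0104, -0.1647, -0.0658)
step 2: ξ=(vx,vy,ωz)=(-0.0200, 0.2000, -0.2105), dt=1.2 → body Δ=(0.0064, 0.2405, -0.2526) → world pose (0.0118, 0.0748, -0.3184)
step 3: ξ=(vx,vy,ωz)=(-0.0800, -0.1200, 0.0526), dt=2.0 → body Δ=(-0.1471, -0.2480, 0.1053) → world pose (-0.2055, -0.1146, -0.2132)
step 4: ξ=(vx,vy,ωz)=(0.0800, -0.1000, 0.4737), dt=1.2 → body Δ=(0.1241, -0.0871, 0.5684) → world pose (-0.1027, -0.2260, 0.3553)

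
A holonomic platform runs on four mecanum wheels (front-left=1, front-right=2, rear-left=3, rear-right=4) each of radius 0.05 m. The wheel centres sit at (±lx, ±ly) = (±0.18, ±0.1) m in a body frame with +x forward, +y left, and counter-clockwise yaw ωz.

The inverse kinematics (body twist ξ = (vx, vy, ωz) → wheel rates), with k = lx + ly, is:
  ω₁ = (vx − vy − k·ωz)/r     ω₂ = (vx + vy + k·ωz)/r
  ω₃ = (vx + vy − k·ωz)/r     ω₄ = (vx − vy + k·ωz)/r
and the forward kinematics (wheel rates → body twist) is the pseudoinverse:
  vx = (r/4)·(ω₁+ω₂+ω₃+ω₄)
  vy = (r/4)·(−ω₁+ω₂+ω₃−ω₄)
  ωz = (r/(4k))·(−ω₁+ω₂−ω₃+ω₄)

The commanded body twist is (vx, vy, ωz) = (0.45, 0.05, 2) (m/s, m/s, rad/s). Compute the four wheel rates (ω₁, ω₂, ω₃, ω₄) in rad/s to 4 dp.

k = lx + ly = 0.18 + 0.1 = 0.2800;  k·ωz = 0.2800·2 = 0.5600
ω₁ (FL) = (vx − vy − k·ωz)/r = -0.1600/0.05 = -3.2000
ω₂ (FR) = (vx + vy + k·ωz)/r = 1.0600/0.05 = 21.2000
ω₃ (RL) = (vx + vy − k·ωz)/r = -0.0600/0.05 = -1.2000
ω₄ (RR) = (vx − vy + k·ωz)/r = 0.9600/0.05 = 19.2000

(-3.2000, 21.2000, -1.2000, 19.2000)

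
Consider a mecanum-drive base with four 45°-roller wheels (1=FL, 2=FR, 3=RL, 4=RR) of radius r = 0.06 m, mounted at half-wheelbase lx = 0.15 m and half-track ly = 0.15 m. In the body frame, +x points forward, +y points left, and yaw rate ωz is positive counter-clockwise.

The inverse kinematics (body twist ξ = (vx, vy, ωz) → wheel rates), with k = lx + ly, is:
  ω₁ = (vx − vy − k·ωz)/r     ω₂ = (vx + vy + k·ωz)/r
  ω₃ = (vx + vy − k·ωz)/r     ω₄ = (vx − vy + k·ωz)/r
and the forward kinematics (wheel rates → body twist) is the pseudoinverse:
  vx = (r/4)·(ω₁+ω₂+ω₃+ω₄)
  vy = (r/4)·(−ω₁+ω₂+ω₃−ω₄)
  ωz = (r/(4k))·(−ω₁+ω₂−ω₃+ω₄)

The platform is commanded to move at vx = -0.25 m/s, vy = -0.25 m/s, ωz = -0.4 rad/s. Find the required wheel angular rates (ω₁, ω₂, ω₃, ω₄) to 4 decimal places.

(2.0000, -10.3333, -6.3333, -2.0000)

k = lx + ly = 0.15 + 0.15 = 0.3000;  k·ωz = 0.3000·-0.4 = -0.1200
ω₁ (FL) = (vx − vy − k·ωz)/r = 0.1200/0.06 = 2.0000
ω₂ (FR) = (vx + vy + k·ωz)/r = -0.6200/0.06 = -10.3333
ω₃ (RL) = (vx + vy − k·ωz)/r = -0.3800/0.06 = -6.3333
ω₄ (RR) = (vx − vy + k·ωz)/r = -0.1200/0.06 = -2.0000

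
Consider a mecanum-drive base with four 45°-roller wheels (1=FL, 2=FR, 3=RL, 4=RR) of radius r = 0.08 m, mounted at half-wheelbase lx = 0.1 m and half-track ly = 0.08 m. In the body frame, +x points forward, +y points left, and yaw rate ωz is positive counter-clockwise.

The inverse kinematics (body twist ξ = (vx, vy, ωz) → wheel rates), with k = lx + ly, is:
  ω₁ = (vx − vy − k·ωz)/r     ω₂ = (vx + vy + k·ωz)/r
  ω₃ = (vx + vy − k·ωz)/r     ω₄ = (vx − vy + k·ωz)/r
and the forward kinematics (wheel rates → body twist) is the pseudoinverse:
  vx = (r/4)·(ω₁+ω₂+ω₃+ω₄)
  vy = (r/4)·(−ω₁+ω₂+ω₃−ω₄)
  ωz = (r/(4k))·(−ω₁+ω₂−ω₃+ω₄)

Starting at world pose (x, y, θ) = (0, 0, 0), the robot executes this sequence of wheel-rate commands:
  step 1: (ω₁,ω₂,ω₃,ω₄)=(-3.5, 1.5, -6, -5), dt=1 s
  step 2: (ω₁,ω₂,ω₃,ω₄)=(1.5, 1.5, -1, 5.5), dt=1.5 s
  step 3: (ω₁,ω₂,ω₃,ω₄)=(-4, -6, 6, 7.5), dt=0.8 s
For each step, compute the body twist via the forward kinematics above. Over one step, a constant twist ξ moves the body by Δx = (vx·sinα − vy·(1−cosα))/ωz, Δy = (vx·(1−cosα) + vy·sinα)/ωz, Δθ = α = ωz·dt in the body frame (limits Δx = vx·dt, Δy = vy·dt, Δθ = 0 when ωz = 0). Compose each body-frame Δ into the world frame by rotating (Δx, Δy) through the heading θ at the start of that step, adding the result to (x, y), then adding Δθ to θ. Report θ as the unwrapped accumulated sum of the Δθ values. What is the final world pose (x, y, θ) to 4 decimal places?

step 1: ξ=(vx,vy,ωz)=(-0.2600, 0.0800, 0.6667), dt=1.0 → body Δ=(-0.2669, -0.0093, 0.6667) → world pose (-0.2669, -0.0093, 0.6667)
step 2: ξ=(vx,vy,ωz)=(0.1500, -0.1300, 0.7222), dt=1.5 → body Δ=(0.2792, -0.0486, 1.0833) → world pose (-0.0174, 0.1251, 1.7500)
step 3: ξ=(vx,vy,ωz)=(0.0700, -0.0700, -0.0556), dt=0.8 → body Δ=(0.0547, -0.0572, -0.0444) → world pose (0.0292, 0.1892, 1.7056)

(0.0292, 0.1892, 1.7056)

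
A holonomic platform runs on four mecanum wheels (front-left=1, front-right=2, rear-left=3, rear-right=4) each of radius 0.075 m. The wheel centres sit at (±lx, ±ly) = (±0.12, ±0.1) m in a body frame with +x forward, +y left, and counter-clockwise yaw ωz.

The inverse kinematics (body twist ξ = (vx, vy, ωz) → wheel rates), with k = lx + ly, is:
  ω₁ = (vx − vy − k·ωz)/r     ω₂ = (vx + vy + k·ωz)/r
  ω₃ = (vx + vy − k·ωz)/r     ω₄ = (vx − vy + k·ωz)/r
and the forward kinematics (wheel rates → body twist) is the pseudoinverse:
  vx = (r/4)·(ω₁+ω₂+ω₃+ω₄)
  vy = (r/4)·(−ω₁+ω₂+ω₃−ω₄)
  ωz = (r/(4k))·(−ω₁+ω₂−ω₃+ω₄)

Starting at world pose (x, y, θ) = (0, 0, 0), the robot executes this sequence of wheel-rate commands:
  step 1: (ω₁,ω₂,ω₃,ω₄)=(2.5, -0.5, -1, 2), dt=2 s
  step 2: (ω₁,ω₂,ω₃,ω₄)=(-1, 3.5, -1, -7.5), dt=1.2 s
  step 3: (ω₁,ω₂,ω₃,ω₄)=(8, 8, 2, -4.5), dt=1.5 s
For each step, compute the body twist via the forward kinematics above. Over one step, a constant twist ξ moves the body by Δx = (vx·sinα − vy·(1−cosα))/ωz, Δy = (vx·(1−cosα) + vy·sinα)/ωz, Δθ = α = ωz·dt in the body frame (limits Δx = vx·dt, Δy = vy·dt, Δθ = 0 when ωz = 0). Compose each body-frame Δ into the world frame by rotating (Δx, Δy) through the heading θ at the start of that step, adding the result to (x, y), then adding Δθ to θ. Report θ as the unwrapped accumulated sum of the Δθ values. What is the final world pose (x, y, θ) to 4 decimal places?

step 1: ξ=(vx,vy,ωz)=(0.0563, -0.1125, 0.0000), dt=2.0 → body Δ=(0.1125, -0.2250, 0.0000) → world pose (0.1125, -0.2250, 0.0000)
step 2: ξ=(vx,vy,ωz)=(-0.1125, 0.2062, -0.1705), dt=1.2 → body Δ=(-0.1088, 0.2595, -0.2045) → world pose (0.0037, 0.0345, -0.2045)
step 3: ξ=(vx,vy,ωz)=(0.2531, 0.1219, -0.5540), dt=1.5 → body Δ=(0.4092, 0.0136, -0.8310) → world pose (0.4071, -0.0353, -1.0355)

(0.4071, -0.0353, -1.0355)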